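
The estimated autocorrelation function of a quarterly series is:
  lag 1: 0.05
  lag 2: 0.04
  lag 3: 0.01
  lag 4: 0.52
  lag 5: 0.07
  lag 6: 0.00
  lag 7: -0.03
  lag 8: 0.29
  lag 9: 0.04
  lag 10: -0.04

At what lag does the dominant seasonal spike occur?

The largest autocorrelation is r_4 = 0.52, with a weaker echo at lag 8 (0.29); the remaining lags stay at or below 0.07.
The dominant spike at lag 4 indicates a seasonal period of 4.

4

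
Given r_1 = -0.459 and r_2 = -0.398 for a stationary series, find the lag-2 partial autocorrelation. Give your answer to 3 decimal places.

φ_{22} = (r_2 − r_1²) / (1 − r_1²)
r_1² = (-0.459)² = 0.210681
Numerator = -0.398 − 0.2107 = -0.6087; denominator = 1 − 0.2107 = 0.7893
φ_{22} = -0.6087 / 0.7893 = -0.771

-0.771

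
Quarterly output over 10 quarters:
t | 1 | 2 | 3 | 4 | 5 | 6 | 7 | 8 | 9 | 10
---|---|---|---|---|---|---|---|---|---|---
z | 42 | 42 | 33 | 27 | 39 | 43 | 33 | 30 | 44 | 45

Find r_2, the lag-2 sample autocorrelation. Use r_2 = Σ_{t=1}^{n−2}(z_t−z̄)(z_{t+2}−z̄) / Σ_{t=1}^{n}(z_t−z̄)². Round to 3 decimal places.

-0.688

Mean z̄ = (42 + 42 + 33 + 27 + 39 + 43 + 33 + 30 + 44 + 45)/10 = 37.8000
Numerator Σ_{t=1}^{8}(z_t−z̄)(z_{t+2}−z̄) = -259.6800
Denominator Σ(z_t−z̄)² = 377.6000
r_2 = -259.6800 / 377.6000 = -0.688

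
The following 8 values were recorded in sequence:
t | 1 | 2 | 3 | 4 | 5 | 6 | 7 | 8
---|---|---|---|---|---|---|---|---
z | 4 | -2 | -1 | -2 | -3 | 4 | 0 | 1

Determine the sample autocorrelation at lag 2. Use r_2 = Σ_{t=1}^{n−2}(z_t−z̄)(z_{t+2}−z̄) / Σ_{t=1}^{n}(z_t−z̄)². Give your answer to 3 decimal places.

-0.015

Mean z̄ = (4 − 2 − 1 − 2 − 3 + 4 + 0 + 1)/8 = 0.1250
Deviations from mean: 3.8750, -2.1250, -1.1250, -2.1250, -3.1250, 3.8750, -0.1250, 0.8750
Σ(z_t−z̄)(z_{t+2}−z̄) = (-4.3594) + (4.5156) + (3.5156) + (-8.2344) + (0.3906) + (3.3906) = -0.7813
Denominator Σ(z_t−z̄)² = 50.8750
r_2 = -0.7813 / 50.8750 = -0.015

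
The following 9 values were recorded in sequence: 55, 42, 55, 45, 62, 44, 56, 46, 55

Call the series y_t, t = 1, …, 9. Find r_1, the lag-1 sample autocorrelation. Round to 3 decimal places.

Mean ȳ = (55 + 42 + 55 + 45 + 62 + 44 + 56 + 46 + 55)/9 = 51.1111
Numerator Σ_{t=1}^{8}(y_t−ȳ)(y_{t+1}−ȳ) = -318.2346
Denominator Σ(y_t−ȳ)² = 384.8889
r_1 = -318.2346 / 384.8889 = -0.827

-0.827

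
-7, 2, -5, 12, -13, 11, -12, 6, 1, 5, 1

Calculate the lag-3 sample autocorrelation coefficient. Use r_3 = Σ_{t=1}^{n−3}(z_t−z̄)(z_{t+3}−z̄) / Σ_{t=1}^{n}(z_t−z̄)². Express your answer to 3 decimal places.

Mean z̄ = (-7 + 2 − 5 + 12 − 13 + 11 − 12 + 6 + 1 + 5 + 1)/11 = 0.0909
Numerator Σ_{t=1}^{8}(z_t−z̄)(z_{t+3}−z̄) = -430.3884
Denominator Σ(z_t−z̄)² = 718.9091
r_3 = -430.3884 / 718.9091 = -0.599

-0.599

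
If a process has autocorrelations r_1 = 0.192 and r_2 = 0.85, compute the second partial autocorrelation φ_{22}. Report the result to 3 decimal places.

0.844

φ_{22} = (r_2 − r_1²) / (1 − r_1²)
r_1² = (0.192)² = 0.036864
Numerator = 0.85 − 0.0369 = 0.8131; denominator = 1 − 0.0369 = 0.9631
φ_{22} = 0.8131 / 0.9631 = 0.844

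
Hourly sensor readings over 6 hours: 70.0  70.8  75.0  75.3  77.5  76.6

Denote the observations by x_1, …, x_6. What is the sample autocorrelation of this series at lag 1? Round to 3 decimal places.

0.503

Mean x̄ = (70.0 + 70.8 + 75.0 + 75.3 + 77.5 + 76.6)/6 = 74.2000
Deviations from mean: -4.2000, -3.4000, 0.8000, 1.1000, 3.3000, 2.4000
Σ(x_t−x̄)(x_{t+1}−x̄) = (14.2800) + (-2.7200) + (0.8800) + (3.6300) + (7.9200) = 23.9900
Denominator Σ(x_t−x̄)² = 47.7000
r_1 = 23.9900 / 47.7000 = 0.503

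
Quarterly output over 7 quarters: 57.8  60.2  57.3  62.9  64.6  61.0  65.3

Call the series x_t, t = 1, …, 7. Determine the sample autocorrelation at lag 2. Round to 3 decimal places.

0.199

Mean x̄ = (57.8 + 60.2 + 57.3 + 62.9 + 64.6 + 61.0 + 65.3)/7 = 61.3000
Deviations from mean: -3.5000, -1.1000, -4.0000, 1.6000, 3.3000, -0.3000, 4.0000
Numerator Σ_{t=1}^{5}(x_t−x̄)(x_{t+2}−x̄) = 11.7600
Denominator Σ(x_t−x̄)² = 59.0000
r_2 = 11.7600 / 59.0000 = 0.199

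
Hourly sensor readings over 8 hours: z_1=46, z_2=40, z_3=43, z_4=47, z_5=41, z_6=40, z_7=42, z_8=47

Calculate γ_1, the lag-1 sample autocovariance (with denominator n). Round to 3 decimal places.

-1.352

Mean z̄ = (46 + 40 + 43 + 47 + 41 + 40 + 42 + 47)/8 = 43.2500
Deviations: 2.7500, -3.2500, -0.2500, 3.7500, -2.2500, -3.2500, -1.2500, 3.7500
Σ_{t=1}^{7}(z_t−z̄)(z_{t+1}−z̄) = -10.8125
γ_1 = -10.8125 / 8 = -1.352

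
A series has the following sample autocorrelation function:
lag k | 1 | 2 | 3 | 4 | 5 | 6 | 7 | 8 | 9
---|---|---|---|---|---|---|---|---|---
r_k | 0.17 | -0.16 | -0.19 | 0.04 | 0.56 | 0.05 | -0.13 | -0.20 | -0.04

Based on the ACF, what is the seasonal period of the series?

The largest autocorrelation is r_5 = 0.56; the remaining lags stay at or below 0.17.
The dominant spike at lag 5 indicates a seasonal period of 5.

5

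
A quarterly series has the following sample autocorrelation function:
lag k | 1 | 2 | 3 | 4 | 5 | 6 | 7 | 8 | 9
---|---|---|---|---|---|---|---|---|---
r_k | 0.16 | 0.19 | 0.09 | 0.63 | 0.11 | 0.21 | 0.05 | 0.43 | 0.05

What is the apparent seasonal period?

The largest autocorrelation is r_4 = 0.63, with a weaker echo at lag 8 (0.43); the remaining lags stay at or below 0.21.
The dominant spike at lag 4 indicates a seasonal period of 4.

4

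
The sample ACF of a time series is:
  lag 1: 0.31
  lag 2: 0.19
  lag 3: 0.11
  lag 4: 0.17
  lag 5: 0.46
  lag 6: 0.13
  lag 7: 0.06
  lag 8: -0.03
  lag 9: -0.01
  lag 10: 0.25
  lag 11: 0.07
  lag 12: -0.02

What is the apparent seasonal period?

5

The largest autocorrelation is r_5 = 0.46; the remaining lags stay at or below 0.31. The elevated value at lag 1 (0.31), dropping to 0.19 at lag 2, reflects decaying short-term dependence rather than seasonality.
The dominant spike at lag 5 indicates a seasonal period of 5.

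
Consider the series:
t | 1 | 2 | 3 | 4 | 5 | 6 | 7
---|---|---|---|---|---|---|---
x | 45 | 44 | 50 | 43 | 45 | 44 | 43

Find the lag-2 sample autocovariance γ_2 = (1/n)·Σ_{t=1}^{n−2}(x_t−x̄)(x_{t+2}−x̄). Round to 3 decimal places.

Mean x̄ = (45 + 44 + 50 + 43 + 45 + 44 + 43)/7 = 44.8571
Σ_{t=1}^{5}(x_t−x̄)(x_{t+2}−x̄) = 4.3878
γ_2 = 4.3878 / 7 = 0.627

0.627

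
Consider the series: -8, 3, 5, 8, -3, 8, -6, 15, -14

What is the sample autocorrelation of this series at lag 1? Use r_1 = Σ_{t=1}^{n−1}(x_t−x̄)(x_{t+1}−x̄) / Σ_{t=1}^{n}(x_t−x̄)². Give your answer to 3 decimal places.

Mean x̄ = (-8 + 3 + 5 + 8 − 3 + 8 − 6 + 15 − 14)/9 = 0.8889
Numerator Σ_{t=1}^{8}(x_t−x̄)(x_{t+1}−x̄) = -392.4568
Denominator Σ(x_t−x̄)² = 684.8889
r_1 = -392.4568 / 684.8889 = -0.573

-0.573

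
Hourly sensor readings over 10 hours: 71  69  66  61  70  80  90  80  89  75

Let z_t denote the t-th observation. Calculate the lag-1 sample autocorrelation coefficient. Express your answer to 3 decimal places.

0.568

Mean z̄ = (71 + 69 + 66 + 61 + 70 + 80 + 90 + 80 + 89 + 75)/10 = 75.1000
Numerator Σ_{t=1}^{9}(z_t−z̄)(z_{t+1}−z̄) = 468.4900
Denominator Σ(z_t−z̄)² = 824.9000
r_1 = 468.4900 / 824.9000 = 0.568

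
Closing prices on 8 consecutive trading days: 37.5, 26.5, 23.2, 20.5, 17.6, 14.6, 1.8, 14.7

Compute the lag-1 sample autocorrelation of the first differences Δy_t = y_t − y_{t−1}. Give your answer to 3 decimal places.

First differences Δy: -11.0, -3.3, -2.7, -2.9, -3.0, -12.8, 12.9
Mean of differences = -3.2571
Numerator Σ(Δy_t−Δȳ)(Δy_{t+1}−Δȳ) = -156.0404
Denominator Σ(Δy_t−Δȳ)² = 412.5771
r_1(Δy) = -156.0404 / 412.5771 = -0.378

-0.378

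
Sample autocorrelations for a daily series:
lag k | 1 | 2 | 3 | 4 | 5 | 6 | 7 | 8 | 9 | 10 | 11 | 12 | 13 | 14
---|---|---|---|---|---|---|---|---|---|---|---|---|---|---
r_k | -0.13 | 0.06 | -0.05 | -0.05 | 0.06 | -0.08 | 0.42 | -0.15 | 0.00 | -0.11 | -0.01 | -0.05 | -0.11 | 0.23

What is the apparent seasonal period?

7

The largest autocorrelation is r_7 = 0.42, with a weaker echo at lag 14 (0.23); the remaining lags stay at or below 0.06.
The dominant spike at lag 7 indicates a seasonal period of 7.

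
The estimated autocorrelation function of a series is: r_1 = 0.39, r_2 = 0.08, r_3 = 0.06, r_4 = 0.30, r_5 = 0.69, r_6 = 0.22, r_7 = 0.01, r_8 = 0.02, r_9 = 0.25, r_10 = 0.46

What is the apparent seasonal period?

The largest autocorrelation is r_5 = 0.69, with a weaker echo at lag 10 (0.46); the remaining lags stay at or below 0.39. The elevated value at lag 1 (0.39), dropping to 0.08 at lag 2, reflects decaying short-term dependence rather than seasonality.
The dominant spike at lag 5 indicates a seasonal period of 5.

5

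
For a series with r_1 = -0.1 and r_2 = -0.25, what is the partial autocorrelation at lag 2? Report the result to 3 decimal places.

φ_{22} = (r_2 − r_1²) / (1 − r_1²)
r_1² = (-0.1)² = 0.01
Numerator = -0.25 − 0.0100 = -0.2600; denominator = 1 − 0.0100 = 0.9900
φ_{22} = -0.2600 / 0.9900 = -0.263

-0.263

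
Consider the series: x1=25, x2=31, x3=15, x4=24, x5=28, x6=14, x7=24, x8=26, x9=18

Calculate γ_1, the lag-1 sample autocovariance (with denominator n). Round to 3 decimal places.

-12.981

Mean x̄ = (25 + 31 + 15 + 24 + 28 + 14 + 24 + 26 + 18)/9 = 22.7778
Σ_{t=1}^{8}(x_t−x̄)(x_{t+1}−x̄) = -116.8272
γ_1 = -116.8272 / 9 = -12.981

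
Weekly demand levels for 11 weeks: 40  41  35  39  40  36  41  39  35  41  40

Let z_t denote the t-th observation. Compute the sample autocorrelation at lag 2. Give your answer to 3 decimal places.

Mean z̄ = (40 + 41 + 35 + 39 + 40 + 36 + 41 + 39 + 35 + 41 + 40)/11 = 38.8182
Numerator Σ_{t=1}^{9}(z_t−z̄)(z_{t+2}−z̄) = -19.5207
Denominator Σ(z_t−z̄)² = 55.6364
r_2 = -19.5207 / 55.6364 = -0.351

-0.351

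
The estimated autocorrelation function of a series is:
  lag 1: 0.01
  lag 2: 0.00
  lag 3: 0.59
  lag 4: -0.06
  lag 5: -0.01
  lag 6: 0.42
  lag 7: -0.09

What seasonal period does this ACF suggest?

The largest autocorrelation is r_3 = 0.59, with a weaker echo at lag 6 (0.42); the remaining lags stay at or below 0.01.
The dominant spike at lag 3 indicates a seasonal period of 3.

3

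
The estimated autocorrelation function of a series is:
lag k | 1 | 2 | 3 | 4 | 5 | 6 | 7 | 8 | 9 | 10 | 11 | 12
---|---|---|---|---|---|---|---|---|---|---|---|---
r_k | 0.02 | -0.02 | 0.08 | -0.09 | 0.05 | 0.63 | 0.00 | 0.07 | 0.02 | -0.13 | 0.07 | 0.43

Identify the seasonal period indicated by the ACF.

The largest autocorrelation is r_6 = 0.63, with a weaker echo at lag 12 (0.43); the remaining lags stay at or below 0.08.
The dominant spike at lag 6 indicates a seasonal period of 6.

6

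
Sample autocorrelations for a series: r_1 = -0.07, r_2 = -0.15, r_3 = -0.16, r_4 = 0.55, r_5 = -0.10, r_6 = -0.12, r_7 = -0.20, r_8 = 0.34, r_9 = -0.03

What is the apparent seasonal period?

4

The largest autocorrelation is r_4 = 0.55, with a weaker echo at lag 8 (0.34); the remaining lags stay at or below -0.03.
The dominant spike at lag 4 indicates a seasonal period of 4.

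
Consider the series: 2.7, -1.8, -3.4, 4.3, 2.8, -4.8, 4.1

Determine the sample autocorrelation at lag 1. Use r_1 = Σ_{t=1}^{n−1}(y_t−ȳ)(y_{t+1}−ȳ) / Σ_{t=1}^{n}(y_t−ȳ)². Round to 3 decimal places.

Mean ȳ = (2.7 − 1.8 − 3.4 + 4.3 + 2.8 − 4.8 + 4.1)/7 = 0.5571
Deviations from mean: 2.1429, -2.3571, -3.9571, 3.7429, 2.2429, -5.3571, 3.5429
Σ(y_t−ȳ)(y_{t+1}−ȳ) = (-5.0510) + (9.3276) + (-14.8110) + (8.3947) + (-12.0153) + (-18.9796) = -33.1347
Denominator Σ(y_t−ȳ)² = 86.0971
r_1 = -33.1347 / 86.0971 = -0.385

-0.385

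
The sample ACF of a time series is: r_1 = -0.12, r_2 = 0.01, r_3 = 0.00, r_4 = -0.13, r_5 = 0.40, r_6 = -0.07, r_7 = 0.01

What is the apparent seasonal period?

The largest autocorrelation is r_5 = 0.40; the remaining lags stay at or below 0.01.
The dominant spike at lag 5 indicates a seasonal period of 5.

5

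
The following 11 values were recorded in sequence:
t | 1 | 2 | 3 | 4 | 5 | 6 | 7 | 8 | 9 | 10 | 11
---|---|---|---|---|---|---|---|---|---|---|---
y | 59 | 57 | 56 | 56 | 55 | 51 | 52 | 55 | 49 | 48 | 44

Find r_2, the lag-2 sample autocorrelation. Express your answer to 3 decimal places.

Mean ȳ = (59 + 57 + 56 + 56 + 55 + 51 + 52 + 55 + 49 + 48 + 44)/11 = 52.9091
Numerator Σ_{t=1}^{9}(y_t−ȳ)(y_{t+2}−ȳ) = 54.2562
Denominator Σ(y_t−ȳ)² = 204.9091
r_2 = 54.2562 / 204.9091 = 0.265

0.265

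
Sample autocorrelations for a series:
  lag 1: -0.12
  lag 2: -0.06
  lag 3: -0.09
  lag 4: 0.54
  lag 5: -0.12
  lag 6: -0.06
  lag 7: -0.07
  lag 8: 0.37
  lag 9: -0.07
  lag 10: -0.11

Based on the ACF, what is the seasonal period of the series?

4

The largest autocorrelation is r_4 = 0.54, with a weaker echo at lag 8 (0.37); the remaining lags stay at or below -0.06.
The dominant spike at lag 4 indicates a seasonal period of 4.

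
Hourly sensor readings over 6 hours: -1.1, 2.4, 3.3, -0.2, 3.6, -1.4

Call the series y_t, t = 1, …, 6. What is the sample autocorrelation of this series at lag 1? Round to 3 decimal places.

Mean ȳ = (-1.1 + 2.4 + 3.3 − 0.2 + 3.6 − 1.4)/6 = 1.1000
Σ(y_t−ȳ)(y_{t+1}−ȳ) = (-2.8600) + (2.8600) + (-2.8600) + (-3.2500) + (-6.2500) = -12.3600
Denominator Σ(y_t−ȳ)² = 25.5600
r_1 = -12.3600 / 25.5600 = -0.484

-0.484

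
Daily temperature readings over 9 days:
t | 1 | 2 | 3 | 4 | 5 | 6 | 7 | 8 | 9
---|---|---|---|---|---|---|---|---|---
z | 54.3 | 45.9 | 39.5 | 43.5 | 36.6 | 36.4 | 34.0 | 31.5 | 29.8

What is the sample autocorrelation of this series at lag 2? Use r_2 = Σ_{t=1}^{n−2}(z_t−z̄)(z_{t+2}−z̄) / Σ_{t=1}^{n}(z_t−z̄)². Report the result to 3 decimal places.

0.216

Mean z̄ = (54.3 + 45.9 + 39.5 + 43.5 + 36.6 + 36.4 + 34.0 + 31.5 + 29.8)/9 = 39.0556
Σ(z_t−z̄)(z_{t+2}−z̄) = (6.7753) + (30.4198) + (-1.0914) + (-11.8025) + (12.4142) + (20.0642) + (46.7920) = 103.5716
Denominator Σ(z_t−z̄)² = 480.5822
r_2 = 103.5716 / 480.5822 = 0.216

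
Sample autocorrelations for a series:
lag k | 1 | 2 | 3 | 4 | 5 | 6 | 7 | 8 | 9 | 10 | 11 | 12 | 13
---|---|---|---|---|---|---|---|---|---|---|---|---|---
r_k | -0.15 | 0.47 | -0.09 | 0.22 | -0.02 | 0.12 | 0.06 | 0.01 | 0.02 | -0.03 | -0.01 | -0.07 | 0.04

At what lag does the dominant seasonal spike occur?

2

The largest autocorrelation is r_2 = 0.47, with a weaker echo at lag 4 (0.22); the remaining lags stay at or below 0.12.
The dominant spike at lag 2 indicates a seasonal period of 2.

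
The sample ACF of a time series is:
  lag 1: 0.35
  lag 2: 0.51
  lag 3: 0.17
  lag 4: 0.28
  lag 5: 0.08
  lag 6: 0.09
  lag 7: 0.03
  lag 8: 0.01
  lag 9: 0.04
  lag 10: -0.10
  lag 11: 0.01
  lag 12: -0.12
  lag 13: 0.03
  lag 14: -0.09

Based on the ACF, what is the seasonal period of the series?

2

The largest autocorrelation is r_2 = 0.51; the remaining lags stay at or below 0.35.
The dominant spike at lag 2 indicates a seasonal period of 2.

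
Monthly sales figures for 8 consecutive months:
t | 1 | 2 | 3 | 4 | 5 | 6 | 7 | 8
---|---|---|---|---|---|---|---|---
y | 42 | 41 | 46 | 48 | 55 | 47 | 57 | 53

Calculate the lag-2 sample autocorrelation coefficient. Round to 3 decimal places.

Mean ȳ = (42 + 41 + 46 + 48 + 55 + 47 + 57 + 53)/8 = 48.6250
Deviations from mean: -6.6250, -7.6250, -2.6250, -0.6250, 6.3750, -1.6250, 8.3750, 4.3750
Numerator Σ_{t=1}^{6}(y_t−ȳ)(y_{t+2}−ȳ) = 52.7188
Denominator Σ(y_t−ȳ)² = 241.8750
r_2 = 52.7188 / 241.8750 = 0.218

0.218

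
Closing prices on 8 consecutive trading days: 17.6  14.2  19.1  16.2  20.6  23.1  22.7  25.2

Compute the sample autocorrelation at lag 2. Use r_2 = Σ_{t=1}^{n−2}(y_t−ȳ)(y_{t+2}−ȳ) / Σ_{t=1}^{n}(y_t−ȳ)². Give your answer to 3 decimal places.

Mean ȳ = (17.6 + 14.2 + 19.1 + 16.2 + 20.6 + 23.1 + 22.7 + 25.2)/8 = 19.8375
Deviations from mean: -2.2375, -5.6375, -0.7375, -3.6375, 0.7625, 3.2625, 2.8625, 5.3625
Σ(y_t−ȳ)(y_{t+2}−ȳ) = (1.6502) + (20.5064) + (-0.5623) + (-11.8673) + (2.1827) + (17.4952) = 29.4047
Denominator Σ(y_t−ȳ)² = 98.7388
r_2 = 29.4047 / 98.7388 = 0.298

0.298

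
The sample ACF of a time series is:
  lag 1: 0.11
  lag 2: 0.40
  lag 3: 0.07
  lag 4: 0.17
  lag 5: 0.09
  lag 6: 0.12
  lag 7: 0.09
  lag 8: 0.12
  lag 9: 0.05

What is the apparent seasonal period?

2

The largest autocorrelation is r_2 = 0.40, with a weaker echo at lag 4 (0.17); the remaining lags stay at or below 0.12.
The dominant spike at lag 2 indicates a seasonal period of 2.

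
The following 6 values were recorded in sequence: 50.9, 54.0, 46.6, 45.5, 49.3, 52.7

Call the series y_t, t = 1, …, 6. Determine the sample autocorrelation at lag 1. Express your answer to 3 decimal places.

0.103

Mean ȳ = (50.9 + 54.0 + 46.6 + 45.5 + 49.3 + 52.7)/6 = 49.8333
Numerator Σ_{t=1}^{5}(y_t−ȳ)(y_{t+1}−ȳ) = 5.7656
Denominator Σ(y_t−ȳ)² = 56.2333
r_1 = 5.7656 / 56.2333 = 0.103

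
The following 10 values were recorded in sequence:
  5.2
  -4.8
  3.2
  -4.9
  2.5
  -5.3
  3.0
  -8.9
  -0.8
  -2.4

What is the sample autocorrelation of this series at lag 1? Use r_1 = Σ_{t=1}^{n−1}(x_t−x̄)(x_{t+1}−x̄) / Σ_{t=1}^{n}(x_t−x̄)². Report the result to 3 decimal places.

-0.704

Mean x̄ = (5.2 − 4.8 + 3.2 − 4.9 + 2.5 − 5.3 + 3.0 − 8.9 − 0.8 − 2.4)/10 = -1.3200
Numerator Σ_{t=1}^{9}(x_t−x̄)(x_{t+1}−x̄) = -137.9224
Denominator Σ(x_t−x̄)² = 195.8560
r_1 = -137.9224 / 195.8560 = -0.704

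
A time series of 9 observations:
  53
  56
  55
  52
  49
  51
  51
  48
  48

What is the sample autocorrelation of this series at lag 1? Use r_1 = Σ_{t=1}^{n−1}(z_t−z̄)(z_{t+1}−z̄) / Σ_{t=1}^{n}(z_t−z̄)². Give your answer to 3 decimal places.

0.583

Mean z̄ = (53 + 56 + 55 + 52 + 49 + 51 + 51 + 48 + 48)/9 = 51.4444
Numerator Σ_{t=1}^{8}(z_t−z̄)(z_{t+1}−z̄) = 38.5802
Denominator Σ(z_t−z̄)² = 66.2222
r_1 = 38.5802 / 66.2222 = 0.583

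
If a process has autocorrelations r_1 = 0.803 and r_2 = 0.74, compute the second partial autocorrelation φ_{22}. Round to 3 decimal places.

0.268

φ_{22} = (r_2 − r_1²) / (1 − r_1²)
r_1² = (0.803)² = 0.644809
Numerator = 0.74 − 0.6448 = 0.0952; denominator = 1 − 0.6448 = 0.3552
φ_{22} = 0.0952 / 0.3552 = 0.268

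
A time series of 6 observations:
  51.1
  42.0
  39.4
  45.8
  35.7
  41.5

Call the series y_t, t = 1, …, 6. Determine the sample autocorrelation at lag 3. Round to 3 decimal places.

0.246

Mean ȳ = (51.1 + 42.0 + 39.4 + 45.8 + 35.7 + 41.5)/6 = 42.5833
Deviations from mean: 8.5167, -0.5833, -3.1833, 3.2167, -6.8833, -1.0833
Σ(y_t−ȳ)(y_{t+3}−ȳ) = (27.3953) + (4.0153) + (3.4486) = 34.8592
Denominator Σ(y_t−ȳ)² = 141.9083
r_3 = 34.8592 / 141.9083 = 0.246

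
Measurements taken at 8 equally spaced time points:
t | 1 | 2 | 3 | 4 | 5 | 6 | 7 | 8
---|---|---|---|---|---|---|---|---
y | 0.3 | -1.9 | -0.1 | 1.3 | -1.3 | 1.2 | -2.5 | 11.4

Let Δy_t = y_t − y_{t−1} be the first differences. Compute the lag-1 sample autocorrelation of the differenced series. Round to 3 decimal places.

-0.348

First differences Δy: -2.2, 1.8, 1.4, -2.6, 2.5, -3.7, 13.9
Mean of differences = 1.5857
Numerator Σ(Δy_t−Δȳ)(Δy_{t+1}−Δȳ) = -73.8231
Denominator Σ(Δy_t−Δȳ)² = 212.3486
r_1(Δy) = -73.8231 / 212.3486 = -0.348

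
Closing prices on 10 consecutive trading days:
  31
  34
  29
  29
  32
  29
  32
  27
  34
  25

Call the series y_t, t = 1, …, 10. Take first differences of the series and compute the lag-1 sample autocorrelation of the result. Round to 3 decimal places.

-0.691

First differences Δy: 3, -5, 0, 3, -3, 3, -5, 7, -9
Mean of differences = -0.6667
Numerator Σ(Δy_t−Δȳ)(Δy_{t+1}−Δȳ) = -146.4444
Denominator Σ(Δy_t−Δȳ)² = 212.0000
r_1(Δy) = -146.4444 / 212.0000 = -0.691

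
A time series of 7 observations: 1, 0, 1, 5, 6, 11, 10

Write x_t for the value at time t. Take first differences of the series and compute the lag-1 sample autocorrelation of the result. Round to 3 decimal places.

First differences Δx: -1, 1, 4, 1, 5, -1
Mean of differences = 1.5000
Numerator Σ(Δx_t−Δx̄)(Δx_{t+1}−Δx̄) = -11.7500
Denominator Σ(Δx_t−Δx̄)² = 31.5000
r_1(Δx) = -11.7500 / 31.5000 = -0.373

-0.373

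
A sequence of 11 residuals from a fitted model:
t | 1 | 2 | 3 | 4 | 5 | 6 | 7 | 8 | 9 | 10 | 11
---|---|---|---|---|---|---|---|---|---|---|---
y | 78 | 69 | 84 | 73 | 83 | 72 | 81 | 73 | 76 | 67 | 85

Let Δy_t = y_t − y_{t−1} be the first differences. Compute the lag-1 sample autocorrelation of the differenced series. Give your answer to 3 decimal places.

First differences Δy: -9, 15, -11, 10, -11, 9, -8, 3, -9, 18
Mean of differences = 0.7000
Numerator Σ(Δy_t−Δȳ)(Δy_{t+1}−Δȳ) = -903.0900
Denominator Σ(Δy_t−Δȳ)² = 1202.1000
r_1(Δy) = -903.0900 / 1202.1000 = -0.751

-0.751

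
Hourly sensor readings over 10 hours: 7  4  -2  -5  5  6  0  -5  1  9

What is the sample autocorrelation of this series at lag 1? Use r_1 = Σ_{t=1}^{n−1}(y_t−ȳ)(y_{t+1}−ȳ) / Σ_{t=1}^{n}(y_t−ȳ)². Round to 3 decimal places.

Mean ȳ = (7 + 4 − 2 − 5 + 5 + 6 + 0 − 5 + 1 + 9)/10 = 2.0000
Numerator Σ_{t=1}^{9}(y_t−ȳ)(y_{t+1}−ȳ) = 27.0000
Denominator Σ(y_t−ȳ)² = 222.0000
r_1 = 27.0000 / 222.0000 = 0.122

0.122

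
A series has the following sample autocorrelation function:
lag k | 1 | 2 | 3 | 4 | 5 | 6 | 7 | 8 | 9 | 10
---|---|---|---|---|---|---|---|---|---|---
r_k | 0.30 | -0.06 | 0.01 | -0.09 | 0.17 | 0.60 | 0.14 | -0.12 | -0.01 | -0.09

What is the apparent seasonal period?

6

The largest autocorrelation is r_6 = 0.60; the remaining lags stay at or below 0.30.
The dominant spike at lag 6 indicates a seasonal period of 6.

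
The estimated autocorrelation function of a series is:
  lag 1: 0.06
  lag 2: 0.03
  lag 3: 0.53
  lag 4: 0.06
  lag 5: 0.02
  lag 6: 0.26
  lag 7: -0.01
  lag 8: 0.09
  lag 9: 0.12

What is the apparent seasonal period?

The largest autocorrelation is r_3 = 0.53, with a weaker echo at lag 6 (0.26); the remaining lags stay at or below 0.12.
The dominant spike at lag 3 indicates a seasonal period of 3.

3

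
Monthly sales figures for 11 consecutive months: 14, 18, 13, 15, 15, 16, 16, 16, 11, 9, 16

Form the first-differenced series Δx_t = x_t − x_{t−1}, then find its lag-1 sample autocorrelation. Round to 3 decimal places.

First differences Δx: 4, -5, 2, 0, 1, 0, 0, -5, -2, 7
Mean of differences = 0.2000
Numerator Σ(Δx_t−Δx̄)(Δx_{t+1}−Δx̄) = -32.2400
Denominator Σ(Δx_t−Δx̄)² = 123.6000
r_1(Δx) = -32.2400 / 123.6000 = -0.261

-0.261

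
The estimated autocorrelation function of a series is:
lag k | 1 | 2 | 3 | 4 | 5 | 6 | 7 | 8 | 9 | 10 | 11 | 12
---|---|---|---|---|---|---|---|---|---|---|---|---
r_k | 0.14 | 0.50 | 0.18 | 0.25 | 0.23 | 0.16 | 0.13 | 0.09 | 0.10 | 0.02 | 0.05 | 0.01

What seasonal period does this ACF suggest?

2

The largest autocorrelation is r_2 = 0.50, with a weaker echo at lag 4 (0.25); the remaining lags stay at or below 0.23.
The dominant spike at lag 2 indicates a seasonal period of 2.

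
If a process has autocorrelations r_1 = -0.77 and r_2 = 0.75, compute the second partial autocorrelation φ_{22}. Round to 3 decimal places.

φ_{22} = (r_2 − r_1²) / (1 − r_1²)
r_1² = (-0.77)² = 0.5929
Numerator = 0.75 − 0.5929 = 0.1571; denominator = 1 − 0.5929 = 0.4071
φ_{22} = 0.1571 / 0.4071 = 0.386

0.386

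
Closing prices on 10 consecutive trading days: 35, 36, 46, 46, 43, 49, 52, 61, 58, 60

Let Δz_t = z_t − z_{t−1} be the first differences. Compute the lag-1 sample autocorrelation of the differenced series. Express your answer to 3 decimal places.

First differences Δz: 1, 10, 0, -3, 6, 3, 9, -3, 2
Mean of differences = 2.7778
Numerator Σ(Δz_t−Δz̄)(Δz_{t+1}−Δz̄) = -64.8272
Denominator Σ(Δz_t−Δz̄)² = 179.5556
r_1(Δz) = -64.8272 / 179.5556 = -0.361

-0.361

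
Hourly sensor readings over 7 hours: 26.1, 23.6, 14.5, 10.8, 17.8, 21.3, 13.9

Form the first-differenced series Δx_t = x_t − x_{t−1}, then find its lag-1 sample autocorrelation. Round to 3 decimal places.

First differences Δx: -2.5, -9.1, -3.7, 7.0, 3.5, -7.4
Mean of differences = -2.0333
Numerator Σ(Δx_t−Δx̄)(Δx_{t+1}−Δx̄) = 20.3089
Denominator Σ(Δx_t−Δx̄)² = 193.9533
r_1(Δx) = 20.3089 / 193.9533 = 0.105

0.105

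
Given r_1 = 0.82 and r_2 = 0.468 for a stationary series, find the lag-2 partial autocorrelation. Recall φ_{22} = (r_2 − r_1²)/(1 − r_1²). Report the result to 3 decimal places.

-0.624

φ_{22} = (r_2 − r_1²) / (1 − r_1²)
r_1² = (0.82)² = 0.6724
Numerator = 0.468 − 0.6724 = -0.2044; denominator = 1 − 0.6724 = 0.3276
φ_{22} = -0.2044 / 0.3276 = -0.624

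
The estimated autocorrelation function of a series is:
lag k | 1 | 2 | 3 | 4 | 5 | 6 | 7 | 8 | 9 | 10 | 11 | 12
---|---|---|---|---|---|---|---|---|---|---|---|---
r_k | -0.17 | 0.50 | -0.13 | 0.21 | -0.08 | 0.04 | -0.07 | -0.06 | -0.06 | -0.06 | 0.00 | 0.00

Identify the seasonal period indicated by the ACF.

2

The largest autocorrelation is r_2 = 0.50, with a weaker echo at lag 4 (0.21); the remaining lags stay at or below 0.04.
The dominant spike at lag 2 indicates a seasonal period of 2.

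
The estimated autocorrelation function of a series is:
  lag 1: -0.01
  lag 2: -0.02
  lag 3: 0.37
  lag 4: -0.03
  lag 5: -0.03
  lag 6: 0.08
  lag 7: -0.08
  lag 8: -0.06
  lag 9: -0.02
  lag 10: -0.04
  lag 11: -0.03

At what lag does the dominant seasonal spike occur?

3

The largest autocorrelation is r_3 = 0.37; the remaining lags stay at or below 0.08.
The dominant spike at lag 3 indicates a seasonal period of 3.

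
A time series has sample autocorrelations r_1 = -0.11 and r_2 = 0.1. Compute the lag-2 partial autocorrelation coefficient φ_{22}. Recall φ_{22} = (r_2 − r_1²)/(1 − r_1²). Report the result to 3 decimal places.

0.089

φ_{22} = (r_2 − r_1²) / (1 − r_1²)
r_1² = (-0.11)² = 0.0121
Numerator = 0.1 − 0.0121 = 0.0879; denominator = 1 − 0.0121 = 0.9879
φ_{22} = 0.0879 / 0.9879 = 0.089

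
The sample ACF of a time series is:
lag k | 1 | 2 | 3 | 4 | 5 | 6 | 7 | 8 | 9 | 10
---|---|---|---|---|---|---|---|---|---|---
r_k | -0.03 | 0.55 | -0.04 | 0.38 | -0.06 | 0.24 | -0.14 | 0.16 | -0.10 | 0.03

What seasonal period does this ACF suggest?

The largest autocorrelation is r_2 = 0.55, with weaker echoes at lags 4 (0.38), 6 (0.24) and 8 (0.16); the remaining lags stay at or below 0.03.
The dominant spike at lag 2 indicates a seasonal period of 2.

2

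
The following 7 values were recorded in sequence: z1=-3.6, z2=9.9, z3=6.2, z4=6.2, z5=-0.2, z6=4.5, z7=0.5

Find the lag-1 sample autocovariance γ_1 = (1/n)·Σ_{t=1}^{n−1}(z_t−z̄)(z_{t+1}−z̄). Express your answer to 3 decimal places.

-5.183

Mean z̄ = (-3.6 + 9.9 + 6.2 + 6.2 − 0.2 + 4.5 + 0.5)/7 = 3.3571
Σ_{t=1}^{6}(z_t−z̄)(z_{t+1}−z̄) = -36.2804
γ_1 = -36.2804 / 7 = -5.183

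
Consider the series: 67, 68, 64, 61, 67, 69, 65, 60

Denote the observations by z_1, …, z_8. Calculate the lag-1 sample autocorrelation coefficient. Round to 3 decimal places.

Mean z̄ = (67 + 68 + 64 + 61 + 67 + 69 + 65 + 60)/8 = 65.1250
Deviations from mean: 1.8750, 2.8750, -1.1250, -4.1250, 1.8750, 3.8750, -0.1250, -5.1250
Σ(z_t−z̄)(z_{t+1}−z̄) = (5.3906) + (-3.2344) + (4.6406) + (-7.7344) + (7.2656) + (-0.4844) + (0.6406) = 6.4844
Denominator Σ(z_t−z̄)² = 74.8750
r_1 = 6.4844 / 74.8750 = 0.087

0.087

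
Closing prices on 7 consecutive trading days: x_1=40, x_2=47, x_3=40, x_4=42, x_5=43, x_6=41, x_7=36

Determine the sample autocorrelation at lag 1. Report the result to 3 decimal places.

Mean x̄ = (40 + 47 + 40 + 42 + 43 + 41 + 36)/7 = 41.2857
Deviations from mean: -1.2857, 5.7143, -1.2857, 0.7143, 1.7143, -0.2857, -5.2857
Numerator Σ_{t=1}^{6}(x_t−x̄)(x_{t+1}−x̄) = -13.3673
Denominator Σ(x_t−x̄)² = 67.4286
r_1 = -13.3673 / 67.4286 = -0.198

-0.198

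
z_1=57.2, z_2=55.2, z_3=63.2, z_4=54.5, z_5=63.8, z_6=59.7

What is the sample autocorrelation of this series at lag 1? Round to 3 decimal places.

-0.584

Mean z̄ = (57.2 + 55.2 + 63.2 + 54.5 + 63.8 + 59.7)/6 = 58.9333
Deviations from mean: -1.7333, -3.7333, 4.2667, -4.4333, 4.8667, 0.7667
Numerator Σ_{t=1}^{5}(z_t−z̄)(z_{t+1}−z̄) = -46.2178
Denominator Σ(z_t−z̄)² = 79.0733
r_1 = -46.2178 / 79.0733 = -0.584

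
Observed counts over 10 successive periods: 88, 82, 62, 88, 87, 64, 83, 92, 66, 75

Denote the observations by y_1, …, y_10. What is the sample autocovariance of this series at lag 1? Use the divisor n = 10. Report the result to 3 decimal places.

-35.249

Mean ȳ = (88 + 82 + 62 + 88 + 87 + 64 + 83 + 92 + 66 + 75)/10 = 78.7000
Σ_{t=1}^{9}(y_t−ȳ)(y_{t+1}−ȳ) = -352.4900
γ_1 = -352.4900 / 10 = -35.249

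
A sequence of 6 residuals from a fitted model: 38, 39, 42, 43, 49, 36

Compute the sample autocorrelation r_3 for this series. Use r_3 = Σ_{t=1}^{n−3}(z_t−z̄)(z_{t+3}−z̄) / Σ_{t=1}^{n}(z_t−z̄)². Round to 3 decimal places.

-0.254

Mean z̄ = (38 + 39 + 42 + 43 + 49 + 36)/6 = 41.1667
Σ(z_t−z̄)(z_{t+3}−z̄) = (-5.8056) + (-16.9722) + (-4.3056) = -27.0833
Denominator Σ(z_t−z̄)² = 106.8333
r_3 = -27.0833 / 106.8333 = -0.254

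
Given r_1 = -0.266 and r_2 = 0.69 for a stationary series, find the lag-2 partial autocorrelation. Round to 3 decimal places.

0.666

φ_{22} = (r_2 − r_1²) / (1 − r_1²)
r_1² = (-0.266)² = 0.070756
Numerator = 0.69 − 0.0708 = 0.6192; denominator = 1 − 0.0708 = 0.9292
φ_{22} = 0.6192 / 0.9292 = 0.666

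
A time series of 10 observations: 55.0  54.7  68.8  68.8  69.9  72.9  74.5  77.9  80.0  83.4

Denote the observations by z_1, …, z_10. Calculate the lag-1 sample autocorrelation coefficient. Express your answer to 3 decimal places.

Mean z̄ = (55.0 + 54.7 + 68.8 + 68.8 + 69.9 + 72.9 + 74.5 + 77.9 + 80.0 + 83.4)/10 = 70.5900
Numerator Σ_{t=1}^{9}(z_t−z̄)(z_{t+1}−z̄) = 505.9569
Denominator Σ(z_t−z̄)² = 829.1290
r_1 = 505.9569 / 829.1290 = 0.610

0.610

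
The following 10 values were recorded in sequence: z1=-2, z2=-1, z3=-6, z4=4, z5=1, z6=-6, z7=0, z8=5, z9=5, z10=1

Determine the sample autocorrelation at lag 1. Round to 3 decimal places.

0.081

Mean z̄ = (-2 − 1 − 6 + 4 + 1 − 6 + 0 + 5 + 5 + 1)/10 = 0.1000
Numerator Σ_{t=1}^{9}(z_t−z̄)(z_{t+1}−z̄) = 11.7900
Denominator Σ(z_t−z̄)² = 144.9000
r_1 = 11.7900 / 144.9000 = 0.081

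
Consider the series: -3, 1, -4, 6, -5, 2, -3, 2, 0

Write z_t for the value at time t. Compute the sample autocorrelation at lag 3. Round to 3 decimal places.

-0.570

Mean z̄ = (-3 + 1 − 4 + 6 − 5 + 2 − 3 + 2 + 0)/9 = -0.4444
Σ(z_t−z̄)(z_{t+3}−z̄) = (-16.4691) + (-6.5802) + (-8.6914) + (-16.4691) + (-11.1358) + (1.0864) = -58.2593
Denominator Σ(z_t−z̄)² = 102.2222
r_3 = -58.2593 / 102.2222 = -0.570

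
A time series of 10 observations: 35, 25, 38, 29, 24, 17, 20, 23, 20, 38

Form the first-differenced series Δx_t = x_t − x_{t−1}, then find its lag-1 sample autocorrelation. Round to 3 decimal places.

First differences Δx: -10, 13, -9, -5, -7, 3, 3, -3, 18
Mean of differences = 0.3333
Numerator Σ(Δx_t−Δx̄)(Δx_{t+1}−Δx̄) = -240.4444
Denominator Σ(Δx_t−Δx̄)² = 774.0000
r_1(Δx) = -240.4444 / 774.0000 = -0.311

-0.311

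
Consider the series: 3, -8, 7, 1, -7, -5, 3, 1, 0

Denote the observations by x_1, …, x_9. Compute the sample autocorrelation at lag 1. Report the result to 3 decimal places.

Mean x̄ = (3 − 8 + 7 + 1 − 7 − 5 + 3 + 1 + 0)/9 = -0.5556
Numerator Σ_{t=1}^{8}(x_t−x̄)(x_{t+1}−x̄) = -61.7531
Denominator Σ(x_t−x̄)² = 204.2222
r_1 = -61.7531 / 204.2222 = -0.302

-0.302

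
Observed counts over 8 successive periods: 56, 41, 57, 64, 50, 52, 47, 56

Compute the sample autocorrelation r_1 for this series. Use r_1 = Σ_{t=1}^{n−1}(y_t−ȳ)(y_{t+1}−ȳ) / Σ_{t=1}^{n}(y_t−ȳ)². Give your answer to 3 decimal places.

-0.240

Mean ȳ = (56 + 41 + 57 + 64 + 50 + 52 + 47 + 56)/8 = 52.8750
Deviations from mean: 3.1250, -11.8750, 4.1250, 11.1250, -2.8750, -0.8750, -5.8750, 3.1250
Σ(y_t−ȳ)(y_{t+1}−ȳ) = (-37.1094) + (-48.9844) + (45.8906) + (-31.9844) + (2.5156) + (5.1406) + (-18.3594) = -82.8906
Denominator Σ(y_t−ȳ)² = 344.8750
r_1 = -82.8906 / 344.8750 = -0.240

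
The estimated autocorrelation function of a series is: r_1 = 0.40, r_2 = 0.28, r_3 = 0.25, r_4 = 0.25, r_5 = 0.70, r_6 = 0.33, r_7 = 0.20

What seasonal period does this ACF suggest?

5

The largest autocorrelation is r_5 = 0.70; the remaining lags stay at or below 0.40. The elevated value at lag 1 (0.40), dropping to 0.28 at lag 2, reflects decaying short-term dependence rather than seasonality.
The dominant spike at lag 5 indicates a seasonal period of 5.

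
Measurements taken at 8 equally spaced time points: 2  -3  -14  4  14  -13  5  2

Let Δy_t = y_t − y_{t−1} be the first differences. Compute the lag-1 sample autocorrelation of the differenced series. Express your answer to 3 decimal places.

-0.474

First differences Δy: -5, -11, 18, 10, -27, 18, -3
Mean of differences = 0.0000
Numerator Σ(Δy_t−Δȳ)(Δy_{t+1}−Δȳ) = -773.0000
Denominator Σ(Δy_t−Δȳ)² = 1632.0000
r_1(Δy) = -773.0000 / 1632.0000 = -0.474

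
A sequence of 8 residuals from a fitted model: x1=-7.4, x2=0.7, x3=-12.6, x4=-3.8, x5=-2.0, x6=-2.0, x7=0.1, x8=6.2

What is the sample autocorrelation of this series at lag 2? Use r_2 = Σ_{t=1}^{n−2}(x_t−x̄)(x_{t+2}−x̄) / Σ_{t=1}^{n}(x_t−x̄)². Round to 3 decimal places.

Mean x̄ = (-7.4 + 0.7 − 12.6 − 3.8 − 2.0 − 2.0 + 0.1 + 6.2)/8 = -2.6000
Deviations from mean: -4.8000, 3.3000, -10.0000, -1.2000, 0.6000, 0.6000, 2.7000, 8.8000
Numerator Σ_{t=1}^{6}(x_t−x̄)(x_{t+2}−x̄) = 44.2200
Denominator Σ(x_t−x̄)² = 220.8200
r_2 = 44.2200 / 220.8200 = 0.200

0.200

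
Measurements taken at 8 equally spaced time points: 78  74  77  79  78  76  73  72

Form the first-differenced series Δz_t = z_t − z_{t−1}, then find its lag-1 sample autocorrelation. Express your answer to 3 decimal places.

0.036

First differences Δz: -4, 3, 2, -1, -2, -3, -1
Mean of differences = -0.8571
Numerator Σ(Δz_t−Δz̄)(Δz_{t+1}−Δz̄) = 1.4082
Denominator Σ(Δz_t−Δz̄)² = 38.8571
r_1(Δz) = 1.4082 / 38.8571 = 0.036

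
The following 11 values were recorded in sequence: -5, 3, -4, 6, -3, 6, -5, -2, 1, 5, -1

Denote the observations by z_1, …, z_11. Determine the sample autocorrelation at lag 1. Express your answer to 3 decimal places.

Mean z̄ = (-5 + 3 − 4 + 6 − 3 + 6 − 5 − 2 + 1 + 5 − 1)/11 = 0.0909
Numerator Σ_{t=1}^{10}(z_t−z̄)(z_{t+1}−z̄) = -109.6446
Denominator Σ(z_t−z̄)² = 186.9091
r_1 = -109.6446 / 186.9091 = -0.587

-0.587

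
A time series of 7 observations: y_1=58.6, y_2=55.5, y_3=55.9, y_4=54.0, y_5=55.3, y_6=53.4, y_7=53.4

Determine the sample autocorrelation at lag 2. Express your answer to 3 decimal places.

Mean ȳ = (58.6 + 55.5 + 55.9 + 54.0 + 55.3 + 53.4 + 53.4)/7 = 55.1571
Σ(y_t−ȳ)(y_{t+2}−ȳ) = (2.5576) + (-0.3967) + (0.1061) + (2.0333) + (-0.2510) = 4.0492
Denominator Σ(y_t−ȳ)² = 20.0571
r_2 = 4.0492 / 20.0571 = 0.202

0.202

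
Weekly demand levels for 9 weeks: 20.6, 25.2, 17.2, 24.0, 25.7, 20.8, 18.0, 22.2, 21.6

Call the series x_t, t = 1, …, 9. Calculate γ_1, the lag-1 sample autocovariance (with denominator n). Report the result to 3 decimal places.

-2.547

Mean x̄ = (20.6 + 25.2 + 17.2 + 24.0 + 25.7 + 20.8 + 18.0 + 22.2 + 21.6)/9 = 21.7000
Σ_{t=1}^{8}(x_t−x̄)(x_{t+1}−x̄) = -22.9200
γ_1 = -22.9200 / 9 = -2.547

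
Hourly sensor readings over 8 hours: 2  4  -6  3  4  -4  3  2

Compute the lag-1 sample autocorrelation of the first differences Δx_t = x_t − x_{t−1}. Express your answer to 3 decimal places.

-0.573

First differences Δx: 2, -10, 9, 1, -8, 7, -1
Mean of differences = 0.0000
Numerator Σ(Δx_t−Δx̄)(Δx_{t+1}−Δx̄) = -172.0000
Denominator Σ(Δx_t−Δx̄)² = 300.0000
r_1(Δx) = -172.0000 / 300.0000 = -0.573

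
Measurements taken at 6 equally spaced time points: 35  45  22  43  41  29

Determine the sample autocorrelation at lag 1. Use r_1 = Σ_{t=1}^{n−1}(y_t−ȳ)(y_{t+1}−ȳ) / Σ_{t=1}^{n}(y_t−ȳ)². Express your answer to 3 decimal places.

Mean ȳ = (35 + 45 + 22 + 43 + 41 + 29)/6 = 35.8333
Deviations from mean: -0.8333, 9.1667, -13.8333, 7.1667, 5.1667, -6.8333
Numerator Σ_{t=1}^{5}(y_t−ȳ)(y_{t+1}−ȳ) = -231.8611
Denominator Σ(y_t−ȳ)² = 400.8333
r_1 = -231.8611 / 400.8333 = -0.578

-0.578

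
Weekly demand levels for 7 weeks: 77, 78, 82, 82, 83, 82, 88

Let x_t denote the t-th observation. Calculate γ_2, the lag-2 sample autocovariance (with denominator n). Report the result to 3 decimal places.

Mean x̄ = (77 + 78 + 82 + 82 + 83 + 82 + 88)/7 = 81.7143
Σ_{t=1}^{5}(x_t−x̄)(x_{t+2}−x̄) = 6.1224
γ_2 = 6.1224 / 7 = 0.875

0.875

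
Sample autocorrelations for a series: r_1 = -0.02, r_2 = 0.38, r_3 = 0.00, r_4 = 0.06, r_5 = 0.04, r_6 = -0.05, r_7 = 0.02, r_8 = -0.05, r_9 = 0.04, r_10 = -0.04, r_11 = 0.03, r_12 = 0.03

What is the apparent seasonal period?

2

The largest autocorrelation is r_2 = 0.38; the remaining lags stay at or below 0.06.
The dominant spike at lag 2 indicates a seasonal period of 2.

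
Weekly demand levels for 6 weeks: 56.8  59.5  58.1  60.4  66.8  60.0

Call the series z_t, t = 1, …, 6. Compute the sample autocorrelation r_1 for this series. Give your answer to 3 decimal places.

0.053

Mean z̄ = (56.8 + 59.5 + 58.1 + 60.4 + 66.8 + 60.0)/6 = 60.2667
Deviations from mean: -3.4667, -0.7667, -2.1667, 0.1333, 6.5333, -0.2667
Numerator Σ_{t=1}^{5}(z_t−z̄)(z_{t+1}−z̄) = 3.1589
Denominator Σ(z_t−z̄)² = 60.0733
r_1 = 3.1589 / 60.0733 = 0.053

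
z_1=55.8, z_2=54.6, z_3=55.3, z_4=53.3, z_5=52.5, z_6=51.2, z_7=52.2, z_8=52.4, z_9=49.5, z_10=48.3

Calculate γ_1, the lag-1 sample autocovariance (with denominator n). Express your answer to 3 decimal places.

2.836

Mean z̄ = (55.8 + 54.6 + 55.3 + 53.3 + 52.5 + 51.2 + 52.2 + 52.4 + 49.5 + 48.3)/10 = 52.5100
Σ_{t=1}^{9}(z_t−z̄)(z_{t+1}−z̄) = 28.3599
γ_1 = 28.3599 / 10 = 2.836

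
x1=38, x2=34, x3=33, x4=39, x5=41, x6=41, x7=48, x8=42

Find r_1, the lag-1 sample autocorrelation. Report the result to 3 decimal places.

Mean x̄ = (38 + 34 + 33 + 39 + 41 + 41 + 48 + 42)/8 = 39.5000
Deviations from mean: -1.5000, -5.5000, -6.5000, -0.5000, 1.5000, 1.5000, 8.5000, 2.5000
Σ(x_t−x̄)(x_{t+1}−x̄) = (8.2500) + (35.7500) + (3.2500) + (-0.7500) + (2.2500) + (12.7500) + (21.2500) = 82.7500
Denominator Σ(x_t−x̄)² = 158.0000
r_1 = 82.7500 / 158.0000 = 0.524

0.524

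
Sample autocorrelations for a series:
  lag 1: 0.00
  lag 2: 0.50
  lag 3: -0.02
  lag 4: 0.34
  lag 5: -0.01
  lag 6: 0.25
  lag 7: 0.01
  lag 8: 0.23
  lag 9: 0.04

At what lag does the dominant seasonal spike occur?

The largest autocorrelation is r_2 = 0.50, with weaker echoes at lags 4 (0.34), 6 (0.25) and 8 (0.23); the remaining lags stay at or below 0.04.
The dominant spike at lag 2 indicates a seasonal period of 2.

2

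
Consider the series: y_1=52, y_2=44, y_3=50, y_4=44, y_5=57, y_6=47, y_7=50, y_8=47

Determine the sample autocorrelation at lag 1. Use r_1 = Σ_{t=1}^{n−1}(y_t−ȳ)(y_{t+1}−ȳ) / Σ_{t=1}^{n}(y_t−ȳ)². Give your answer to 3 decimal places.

Mean ȳ = (52 + 44 + 50 + 44 + 57 + 47 + 50 + 47)/8 = 48.8750
Σ(y_t−ȳ)(y_{t+1}−ȳ) = (-15.2344) + (-5.4844) + (-5.4844) + (-39.6094) + (-15.2344) + (-2.1094) + (-2.1094) = -85.2656
Denominator Σ(y_t−ȳ)² = 132.8750
r_1 = -85.2656 / 132.8750 = -0.642

-0.642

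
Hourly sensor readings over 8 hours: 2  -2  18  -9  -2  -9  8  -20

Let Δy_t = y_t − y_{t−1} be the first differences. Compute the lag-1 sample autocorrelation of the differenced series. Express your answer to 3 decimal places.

-0.637

First differences Δy: -4, 20, -27, 7, -7, 17, -28
Mean of differences = -3.1429
Numerator Σ(Δy_t−Δȳ)(Δy_{t+1}−Δȳ) = -1431.4490
Denominator Σ(Δy_t−Δȳ)² = 2246.8571
r_1(Δy) = -1431.4490 / 2246.8571 = -0.637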